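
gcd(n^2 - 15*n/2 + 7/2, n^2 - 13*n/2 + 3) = n - 1/2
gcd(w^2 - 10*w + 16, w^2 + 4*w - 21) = 1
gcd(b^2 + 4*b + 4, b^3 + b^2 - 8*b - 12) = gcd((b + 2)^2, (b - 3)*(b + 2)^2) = b^2 + 4*b + 4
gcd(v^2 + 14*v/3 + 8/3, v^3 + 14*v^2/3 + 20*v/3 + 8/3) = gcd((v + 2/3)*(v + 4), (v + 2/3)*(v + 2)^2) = v + 2/3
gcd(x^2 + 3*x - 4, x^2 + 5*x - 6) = x - 1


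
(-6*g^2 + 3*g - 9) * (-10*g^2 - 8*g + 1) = 60*g^4 + 18*g^3 + 60*g^2 + 75*g - 9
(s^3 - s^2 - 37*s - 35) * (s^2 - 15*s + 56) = s^5 - 16*s^4 + 34*s^3 + 464*s^2 - 1547*s - 1960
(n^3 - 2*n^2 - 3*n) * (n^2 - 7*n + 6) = n^5 - 9*n^4 + 17*n^3 + 9*n^2 - 18*n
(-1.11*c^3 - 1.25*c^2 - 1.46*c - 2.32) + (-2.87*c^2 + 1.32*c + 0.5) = -1.11*c^3 - 4.12*c^2 - 0.14*c - 1.82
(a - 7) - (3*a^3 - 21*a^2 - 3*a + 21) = -3*a^3 + 21*a^2 + 4*a - 28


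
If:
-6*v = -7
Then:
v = 7/6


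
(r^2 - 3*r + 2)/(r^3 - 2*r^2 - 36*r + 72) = (r - 1)/(r^2 - 36)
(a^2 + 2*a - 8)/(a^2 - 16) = (a - 2)/(a - 4)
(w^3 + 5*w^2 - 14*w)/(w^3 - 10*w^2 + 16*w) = (w + 7)/(w - 8)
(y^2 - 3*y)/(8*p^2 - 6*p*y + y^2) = y*(y - 3)/(8*p^2 - 6*p*y + y^2)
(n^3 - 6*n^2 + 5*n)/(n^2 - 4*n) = (n^2 - 6*n + 5)/(n - 4)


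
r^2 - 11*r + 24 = (r - 8)*(r - 3)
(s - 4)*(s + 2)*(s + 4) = s^3 + 2*s^2 - 16*s - 32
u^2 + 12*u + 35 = (u + 5)*(u + 7)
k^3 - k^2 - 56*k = k*(k - 8)*(k + 7)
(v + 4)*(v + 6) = v^2 + 10*v + 24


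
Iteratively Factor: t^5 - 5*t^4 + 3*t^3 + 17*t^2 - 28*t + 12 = (t + 2)*(t^4 - 7*t^3 + 17*t^2 - 17*t + 6) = (t - 3)*(t + 2)*(t^3 - 4*t^2 + 5*t - 2) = (t - 3)*(t - 1)*(t + 2)*(t^2 - 3*t + 2) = (t - 3)*(t - 2)*(t - 1)*(t + 2)*(t - 1)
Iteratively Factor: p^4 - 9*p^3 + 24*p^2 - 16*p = (p - 4)*(p^3 - 5*p^2 + 4*p) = (p - 4)*(p - 1)*(p^2 - 4*p) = (p - 4)^2*(p - 1)*(p)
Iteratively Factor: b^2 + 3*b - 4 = (b - 1)*(b + 4)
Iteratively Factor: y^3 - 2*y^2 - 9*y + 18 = (y - 2)*(y^2 - 9) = (y - 2)*(y + 3)*(y - 3)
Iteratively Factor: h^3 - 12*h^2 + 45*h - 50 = (h - 2)*(h^2 - 10*h + 25) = (h - 5)*(h - 2)*(h - 5)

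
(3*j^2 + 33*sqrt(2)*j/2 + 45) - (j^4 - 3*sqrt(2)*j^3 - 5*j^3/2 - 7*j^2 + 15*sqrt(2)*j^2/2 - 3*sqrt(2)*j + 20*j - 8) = -j^4 + 5*j^3/2 + 3*sqrt(2)*j^3 - 15*sqrt(2)*j^2/2 + 10*j^2 - 20*j + 39*sqrt(2)*j/2 + 53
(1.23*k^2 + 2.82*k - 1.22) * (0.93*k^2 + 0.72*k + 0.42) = 1.1439*k^4 + 3.5082*k^3 + 1.4124*k^2 + 0.306*k - 0.5124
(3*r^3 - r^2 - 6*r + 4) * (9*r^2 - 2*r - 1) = 27*r^5 - 15*r^4 - 55*r^3 + 49*r^2 - 2*r - 4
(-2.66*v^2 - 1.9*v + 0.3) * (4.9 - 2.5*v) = 6.65*v^3 - 8.284*v^2 - 10.06*v + 1.47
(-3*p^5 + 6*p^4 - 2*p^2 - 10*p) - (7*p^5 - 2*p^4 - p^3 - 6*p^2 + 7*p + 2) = -10*p^5 + 8*p^4 + p^3 + 4*p^2 - 17*p - 2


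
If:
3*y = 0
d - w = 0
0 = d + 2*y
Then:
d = 0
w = 0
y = 0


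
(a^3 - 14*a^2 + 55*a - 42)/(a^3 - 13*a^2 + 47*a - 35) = (a - 6)/(a - 5)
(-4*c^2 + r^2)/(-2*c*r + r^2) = (2*c + r)/r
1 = 1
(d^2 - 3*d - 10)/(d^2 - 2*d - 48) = (-d^2 + 3*d + 10)/(-d^2 + 2*d + 48)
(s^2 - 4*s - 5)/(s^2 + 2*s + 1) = (s - 5)/(s + 1)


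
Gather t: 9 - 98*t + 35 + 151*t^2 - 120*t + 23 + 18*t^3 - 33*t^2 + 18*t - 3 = 18*t^3 + 118*t^2 - 200*t + 64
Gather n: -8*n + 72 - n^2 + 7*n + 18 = -n^2 - n + 90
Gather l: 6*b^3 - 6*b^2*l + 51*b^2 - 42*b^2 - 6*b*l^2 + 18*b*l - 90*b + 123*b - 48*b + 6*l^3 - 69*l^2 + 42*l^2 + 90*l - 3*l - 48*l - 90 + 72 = 6*b^3 + 9*b^2 - 15*b + 6*l^3 + l^2*(-6*b - 27) + l*(-6*b^2 + 18*b + 39) - 18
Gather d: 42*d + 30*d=72*d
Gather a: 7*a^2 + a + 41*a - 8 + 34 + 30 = 7*a^2 + 42*a + 56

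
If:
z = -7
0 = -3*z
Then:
No Solution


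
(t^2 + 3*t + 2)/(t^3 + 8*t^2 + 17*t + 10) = 1/(t + 5)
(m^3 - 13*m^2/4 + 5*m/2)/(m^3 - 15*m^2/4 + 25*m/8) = 2*(m - 2)/(2*m - 5)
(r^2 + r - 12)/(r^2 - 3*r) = (r + 4)/r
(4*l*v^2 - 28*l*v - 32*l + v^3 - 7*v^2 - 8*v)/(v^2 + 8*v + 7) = (4*l*v - 32*l + v^2 - 8*v)/(v + 7)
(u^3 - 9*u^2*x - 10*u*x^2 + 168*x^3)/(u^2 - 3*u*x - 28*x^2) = u - 6*x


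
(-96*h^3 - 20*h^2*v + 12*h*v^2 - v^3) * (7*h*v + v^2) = -672*h^4*v - 236*h^3*v^2 + 64*h^2*v^3 + 5*h*v^4 - v^5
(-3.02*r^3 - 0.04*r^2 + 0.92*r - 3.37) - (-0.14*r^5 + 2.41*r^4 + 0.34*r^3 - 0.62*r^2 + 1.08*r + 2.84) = 0.14*r^5 - 2.41*r^4 - 3.36*r^3 + 0.58*r^2 - 0.16*r - 6.21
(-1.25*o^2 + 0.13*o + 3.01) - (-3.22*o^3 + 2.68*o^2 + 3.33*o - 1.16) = 3.22*o^3 - 3.93*o^2 - 3.2*o + 4.17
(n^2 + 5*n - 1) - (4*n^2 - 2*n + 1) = -3*n^2 + 7*n - 2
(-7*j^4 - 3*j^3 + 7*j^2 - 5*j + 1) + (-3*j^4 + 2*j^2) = -10*j^4 - 3*j^3 + 9*j^2 - 5*j + 1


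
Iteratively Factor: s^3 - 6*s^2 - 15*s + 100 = (s - 5)*(s^2 - s - 20) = (s - 5)*(s + 4)*(s - 5)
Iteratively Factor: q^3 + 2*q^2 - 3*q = (q - 1)*(q^2 + 3*q) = (q - 1)*(q + 3)*(q)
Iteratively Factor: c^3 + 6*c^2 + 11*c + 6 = (c + 2)*(c^2 + 4*c + 3) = (c + 1)*(c + 2)*(c + 3)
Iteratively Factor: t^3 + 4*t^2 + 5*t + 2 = (t + 2)*(t^2 + 2*t + 1) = (t + 1)*(t + 2)*(t + 1)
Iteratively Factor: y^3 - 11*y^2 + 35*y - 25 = (y - 5)*(y^2 - 6*y + 5) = (y - 5)*(y - 1)*(y - 5)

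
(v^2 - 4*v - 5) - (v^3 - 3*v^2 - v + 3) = -v^3 + 4*v^2 - 3*v - 8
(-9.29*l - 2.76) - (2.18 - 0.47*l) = -8.82*l - 4.94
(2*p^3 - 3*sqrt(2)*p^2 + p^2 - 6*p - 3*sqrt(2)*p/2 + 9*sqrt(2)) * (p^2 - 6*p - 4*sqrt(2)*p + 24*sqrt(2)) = 2*p^5 - 11*sqrt(2)*p^4 - 11*p^4 + 12*p^3 + 121*sqrt(2)*p^3/2 - 96*p^2 + 66*sqrt(2)*p^2 - 198*sqrt(2)*p - 144*p + 432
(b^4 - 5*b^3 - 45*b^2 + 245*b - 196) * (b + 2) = b^5 - 3*b^4 - 55*b^3 + 155*b^2 + 294*b - 392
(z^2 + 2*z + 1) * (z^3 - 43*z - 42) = z^5 + 2*z^4 - 42*z^3 - 128*z^2 - 127*z - 42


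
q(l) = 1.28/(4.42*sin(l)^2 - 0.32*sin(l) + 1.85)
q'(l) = 1.28*(-8.84*sin(l)*cos(l) + 0.32*cos(l))/(4.42*sin(l)^2 - 0.32*sin(l) + 1.85)^2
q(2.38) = 0.34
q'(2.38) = 0.38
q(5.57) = 0.32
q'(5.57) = 0.38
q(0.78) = 0.34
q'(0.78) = -0.37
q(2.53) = 0.41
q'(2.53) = 0.51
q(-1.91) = 0.21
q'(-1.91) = -0.10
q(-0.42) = 0.47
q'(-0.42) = 0.62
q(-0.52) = 0.41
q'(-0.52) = 0.54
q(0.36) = 0.56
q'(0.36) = -0.64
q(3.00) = 0.68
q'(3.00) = 0.33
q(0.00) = 0.69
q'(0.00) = 0.12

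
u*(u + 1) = u^2 + u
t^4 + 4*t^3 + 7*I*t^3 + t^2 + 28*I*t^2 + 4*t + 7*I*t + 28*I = (t + 4)*(t - I)*(t + I)*(t + 7*I)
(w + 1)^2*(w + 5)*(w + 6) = w^4 + 13*w^3 + 53*w^2 + 71*w + 30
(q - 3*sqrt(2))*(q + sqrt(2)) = q^2 - 2*sqrt(2)*q - 6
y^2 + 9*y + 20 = (y + 4)*(y + 5)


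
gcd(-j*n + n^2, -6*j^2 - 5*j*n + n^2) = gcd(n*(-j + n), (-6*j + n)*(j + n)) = 1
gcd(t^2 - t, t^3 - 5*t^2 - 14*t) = t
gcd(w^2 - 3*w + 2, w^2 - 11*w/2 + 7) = w - 2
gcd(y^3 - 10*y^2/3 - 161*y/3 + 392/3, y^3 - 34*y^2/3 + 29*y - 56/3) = y^2 - 31*y/3 + 56/3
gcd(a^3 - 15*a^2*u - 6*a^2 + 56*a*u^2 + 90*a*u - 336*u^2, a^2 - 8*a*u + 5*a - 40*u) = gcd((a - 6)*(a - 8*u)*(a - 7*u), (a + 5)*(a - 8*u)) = -a + 8*u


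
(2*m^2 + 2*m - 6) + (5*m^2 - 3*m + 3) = 7*m^2 - m - 3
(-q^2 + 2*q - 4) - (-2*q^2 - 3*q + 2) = q^2 + 5*q - 6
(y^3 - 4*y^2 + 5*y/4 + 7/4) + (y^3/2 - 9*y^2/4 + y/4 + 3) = 3*y^3/2 - 25*y^2/4 + 3*y/2 + 19/4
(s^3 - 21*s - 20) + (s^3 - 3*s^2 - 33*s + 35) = 2*s^3 - 3*s^2 - 54*s + 15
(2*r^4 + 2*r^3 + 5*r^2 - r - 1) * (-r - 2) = -2*r^5 - 6*r^4 - 9*r^3 - 9*r^2 + 3*r + 2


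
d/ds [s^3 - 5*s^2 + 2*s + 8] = 3*s^2 - 10*s + 2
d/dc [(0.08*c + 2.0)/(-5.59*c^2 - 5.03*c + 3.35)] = (0.4472*c^2 + 22.36*c + 10.328)/(31.2481*c^4 + 56.2354*c^3 - 12.1521*c^2 - 33.701*c + 11.2225)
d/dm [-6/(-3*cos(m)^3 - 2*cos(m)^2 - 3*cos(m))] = 6*(9*sin(m) + 3*sin(m)/cos(m)^2 + 4*tan(m))/(-3*sin(m)^2 + 2*cos(m) + 6)^2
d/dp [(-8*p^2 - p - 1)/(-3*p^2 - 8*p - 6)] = (61*p^2 + 90*p - 2)/(9*p^4 + 48*p^3 + 100*p^2 + 96*p + 36)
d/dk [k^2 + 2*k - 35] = 2*k + 2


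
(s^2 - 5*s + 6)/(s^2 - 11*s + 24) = (s - 2)/(s - 8)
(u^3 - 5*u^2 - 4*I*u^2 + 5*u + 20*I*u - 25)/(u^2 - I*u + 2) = (u^2 - 5*u*(1 + I) + 25*I)/(u - 2*I)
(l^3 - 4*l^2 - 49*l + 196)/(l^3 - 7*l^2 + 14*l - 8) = (l^2 - 49)/(l^2 - 3*l + 2)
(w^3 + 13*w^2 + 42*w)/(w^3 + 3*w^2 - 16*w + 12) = w*(w + 7)/(w^2 - 3*w + 2)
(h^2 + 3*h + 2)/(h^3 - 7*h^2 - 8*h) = (h + 2)/(h*(h - 8))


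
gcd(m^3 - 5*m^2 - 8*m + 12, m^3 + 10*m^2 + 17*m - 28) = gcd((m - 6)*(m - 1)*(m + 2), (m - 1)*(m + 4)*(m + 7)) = m - 1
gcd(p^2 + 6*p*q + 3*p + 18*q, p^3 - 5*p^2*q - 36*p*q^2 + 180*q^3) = p + 6*q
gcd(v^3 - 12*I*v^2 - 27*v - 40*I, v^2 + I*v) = v + I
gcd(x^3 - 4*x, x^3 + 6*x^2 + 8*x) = x^2 + 2*x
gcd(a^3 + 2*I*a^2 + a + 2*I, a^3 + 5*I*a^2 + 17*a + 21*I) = a + I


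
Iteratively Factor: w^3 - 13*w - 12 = (w + 3)*(w^2 - 3*w - 4) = (w + 1)*(w + 3)*(w - 4)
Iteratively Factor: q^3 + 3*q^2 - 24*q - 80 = (q + 4)*(q^2 - q - 20) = (q + 4)^2*(q - 5)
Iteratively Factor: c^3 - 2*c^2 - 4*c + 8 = (c - 2)*(c^2 - 4) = (c - 2)*(c + 2)*(c - 2)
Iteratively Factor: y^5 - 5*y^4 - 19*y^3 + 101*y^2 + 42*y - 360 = (y - 3)*(y^4 - 2*y^3 - 25*y^2 + 26*y + 120) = (y - 5)*(y - 3)*(y^3 + 3*y^2 - 10*y - 24) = (y - 5)*(y - 3)*(y + 2)*(y^2 + y - 12) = (y - 5)*(y - 3)*(y + 2)*(y + 4)*(y - 3)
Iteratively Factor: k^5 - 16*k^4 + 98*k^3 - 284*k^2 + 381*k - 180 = (k - 3)*(k^4 - 13*k^3 + 59*k^2 - 107*k + 60) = (k - 4)*(k - 3)*(k^3 - 9*k^2 + 23*k - 15) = (k - 4)*(k - 3)*(k - 1)*(k^2 - 8*k + 15) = (k - 4)*(k - 3)^2*(k - 1)*(k - 5)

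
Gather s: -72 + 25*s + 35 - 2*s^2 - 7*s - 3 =-2*s^2 + 18*s - 40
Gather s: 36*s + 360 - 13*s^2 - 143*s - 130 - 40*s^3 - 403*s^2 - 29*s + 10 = -40*s^3 - 416*s^2 - 136*s + 240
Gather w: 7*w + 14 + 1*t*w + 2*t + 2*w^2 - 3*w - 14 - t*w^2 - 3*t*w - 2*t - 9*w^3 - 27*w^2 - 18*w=-9*w^3 + w^2*(-t - 25) + w*(-2*t - 14)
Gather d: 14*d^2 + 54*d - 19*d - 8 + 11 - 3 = 14*d^2 + 35*d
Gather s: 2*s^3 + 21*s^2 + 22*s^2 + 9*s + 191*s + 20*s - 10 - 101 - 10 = 2*s^3 + 43*s^2 + 220*s - 121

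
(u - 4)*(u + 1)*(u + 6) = u^3 + 3*u^2 - 22*u - 24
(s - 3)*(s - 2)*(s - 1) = s^3 - 6*s^2 + 11*s - 6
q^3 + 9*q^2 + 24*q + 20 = (q + 2)^2*(q + 5)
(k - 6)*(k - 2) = k^2 - 8*k + 12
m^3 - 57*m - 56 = (m - 8)*(m + 1)*(m + 7)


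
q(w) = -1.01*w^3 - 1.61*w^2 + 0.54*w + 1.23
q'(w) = -3.03*w^2 - 3.22*w + 0.54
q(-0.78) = 0.31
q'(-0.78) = 1.21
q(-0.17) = 1.10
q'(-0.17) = 1.00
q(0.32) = 1.20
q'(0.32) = -0.80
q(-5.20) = 96.90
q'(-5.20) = -64.65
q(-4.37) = 52.41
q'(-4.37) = -43.25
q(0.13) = 1.27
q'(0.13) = 0.07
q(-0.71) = 0.40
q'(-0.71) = 1.30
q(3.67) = -68.40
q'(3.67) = -52.09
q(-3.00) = 12.39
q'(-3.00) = -17.07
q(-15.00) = 3039.63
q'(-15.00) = -632.91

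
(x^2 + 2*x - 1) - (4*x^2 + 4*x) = -3*x^2 - 2*x - 1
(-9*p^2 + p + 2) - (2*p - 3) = -9*p^2 - p + 5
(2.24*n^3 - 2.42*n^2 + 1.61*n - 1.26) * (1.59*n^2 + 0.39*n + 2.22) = 3.5616*n^5 - 2.9742*n^4 + 6.5889*n^3 - 6.7479*n^2 + 3.0828*n - 2.7972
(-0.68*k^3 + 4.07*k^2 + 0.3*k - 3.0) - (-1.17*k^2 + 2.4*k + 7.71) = -0.68*k^3 + 5.24*k^2 - 2.1*k - 10.71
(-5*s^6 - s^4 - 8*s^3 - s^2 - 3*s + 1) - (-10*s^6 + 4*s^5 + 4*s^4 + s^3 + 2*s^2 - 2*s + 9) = 5*s^6 - 4*s^5 - 5*s^4 - 9*s^3 - 3*s^2 - s - 8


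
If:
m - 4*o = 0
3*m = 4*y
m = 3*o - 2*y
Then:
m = 0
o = 0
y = 0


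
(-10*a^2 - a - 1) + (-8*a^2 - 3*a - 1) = -18*a^2 - 4*a - 2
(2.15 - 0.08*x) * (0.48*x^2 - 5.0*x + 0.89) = -0.0384*x^3 + 1.432*x^2 - 10.8212*x + 1.9135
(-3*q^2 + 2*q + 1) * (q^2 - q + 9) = -3*q^4 + 5*q^3 - 28*q^2 + 17*q + 9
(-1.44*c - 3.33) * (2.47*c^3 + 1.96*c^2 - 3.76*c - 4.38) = -3.5568*c^4 - 11.0475*c^3 - 1.1124*c^2 + 18.828*c + 14.5854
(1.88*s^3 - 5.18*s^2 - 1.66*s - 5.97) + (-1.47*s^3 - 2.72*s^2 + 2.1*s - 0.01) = 0.41*s^3 - 7.9*s^2 + 0.44*s - 5.98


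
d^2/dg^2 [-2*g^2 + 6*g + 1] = -4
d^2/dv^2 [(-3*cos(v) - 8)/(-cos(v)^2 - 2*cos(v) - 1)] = (67*cos(v)/4 - 10*cos(2*v) - 3*cos(3*v)/4 + 26)/(cos(v) + 1)^4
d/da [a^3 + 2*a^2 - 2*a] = 3*a^2 + 4*a - 2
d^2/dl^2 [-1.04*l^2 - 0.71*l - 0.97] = -2.08000000000000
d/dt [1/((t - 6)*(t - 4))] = 2*(5 - t)/(t^4 - 20*t^3 + 148*t^2 - 480*t + 576)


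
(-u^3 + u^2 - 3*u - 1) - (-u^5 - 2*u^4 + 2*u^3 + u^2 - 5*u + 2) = u^5 + 2*u^4 - 3*u^3 + 2*u - 3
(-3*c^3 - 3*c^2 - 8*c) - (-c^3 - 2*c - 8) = -2*c^3 - 3*c^2 - 6*c + 8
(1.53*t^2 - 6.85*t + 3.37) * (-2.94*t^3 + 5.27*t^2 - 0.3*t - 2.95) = -4.4982*t^5 + 28.2021*t^4 - 46.4663*t^3 + 15.3014*t^2 + 19.1965*t - 9.9415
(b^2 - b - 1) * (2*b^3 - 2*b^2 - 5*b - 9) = 2*b^5 - 4*b^4 - 5*b^3 - 2*b^2 + 14*b + 9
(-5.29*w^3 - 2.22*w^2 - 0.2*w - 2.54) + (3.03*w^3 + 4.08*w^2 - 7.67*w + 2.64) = -2.26*w^3 + 1.86*w^2 - 7.87*w + 0.1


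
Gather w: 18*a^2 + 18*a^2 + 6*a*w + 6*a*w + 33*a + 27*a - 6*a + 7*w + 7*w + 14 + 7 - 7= 36*a^2 + 54*a + w*(12*a + 14) + 14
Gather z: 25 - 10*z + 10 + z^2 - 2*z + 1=z^2 - 12*z + 36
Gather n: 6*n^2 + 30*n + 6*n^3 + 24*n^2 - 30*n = 6*n^3 + 30*n^2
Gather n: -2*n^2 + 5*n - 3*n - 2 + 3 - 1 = -2*n^2 + 2*n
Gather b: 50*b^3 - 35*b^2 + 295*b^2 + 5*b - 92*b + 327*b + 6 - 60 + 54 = 50*b^3 + 260*b^2 + 240*b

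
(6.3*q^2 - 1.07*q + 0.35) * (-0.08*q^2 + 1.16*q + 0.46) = -0.504*q^4 + 7.3936*q^3 + 1.6288*q^2 - 0.0862000000000001*q + 0.161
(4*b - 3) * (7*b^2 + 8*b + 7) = 28*b^3 + 11*b^2 + 4*b - 21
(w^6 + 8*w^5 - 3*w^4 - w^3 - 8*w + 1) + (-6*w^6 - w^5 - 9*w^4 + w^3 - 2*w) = -5*w^6 + 7*w^5 - 12*w^4 - 10*w + 1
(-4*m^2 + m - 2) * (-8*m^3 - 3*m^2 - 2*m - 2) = 32*m^5 + 4*m^4 + 21*m^3 + 12*m^2 + 2*m + 4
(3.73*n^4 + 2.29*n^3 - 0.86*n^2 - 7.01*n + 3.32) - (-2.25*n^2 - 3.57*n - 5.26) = 3.73*n^4 + 2.29*n^3 + 1.39*n^2 - 3.44*n + 8.58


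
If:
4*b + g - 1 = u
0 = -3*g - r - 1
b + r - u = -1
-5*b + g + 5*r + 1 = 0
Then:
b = 15/11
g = -17/22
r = 29/22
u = 81/22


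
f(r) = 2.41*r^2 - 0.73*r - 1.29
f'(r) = 4.82*r - 0.73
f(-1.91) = 8.90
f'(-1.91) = -9.94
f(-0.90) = 1.32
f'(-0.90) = -5.07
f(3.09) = 19.47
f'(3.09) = 14.16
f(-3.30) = 27.36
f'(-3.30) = -16.64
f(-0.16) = -1.11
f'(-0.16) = -1.50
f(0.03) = -1.31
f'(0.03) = -0.59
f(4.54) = 45.07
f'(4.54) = 21.15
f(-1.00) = 1.85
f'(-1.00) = -5.55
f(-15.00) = 551.91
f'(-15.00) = -73.03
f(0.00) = -1.29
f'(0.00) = -0.73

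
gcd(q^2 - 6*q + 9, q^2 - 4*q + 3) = q - 3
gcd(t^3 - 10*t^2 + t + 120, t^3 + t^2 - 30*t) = t - 5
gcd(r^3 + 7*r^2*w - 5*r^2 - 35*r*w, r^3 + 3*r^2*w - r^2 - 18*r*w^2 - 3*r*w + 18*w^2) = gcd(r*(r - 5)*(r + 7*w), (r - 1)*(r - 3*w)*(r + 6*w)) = 1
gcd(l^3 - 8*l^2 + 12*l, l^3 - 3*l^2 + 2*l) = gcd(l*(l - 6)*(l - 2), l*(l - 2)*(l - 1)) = l^2 - 2*l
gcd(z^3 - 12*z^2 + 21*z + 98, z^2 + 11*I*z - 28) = 1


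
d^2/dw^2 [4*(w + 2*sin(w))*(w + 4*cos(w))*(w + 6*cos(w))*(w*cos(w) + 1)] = -4*w^4*cos(w) - 32*w^3*sin(w) - 16*w^3*sin(2*w) - 80*w^3*cos(2*w) - 28*w^2*sin(w) - 240*w^2*sin(2*w) - 180*w^2*sin(3*w) - 64*w^2*cos(w) + 48*w^2*cos(2*w) - 216*w^2*cos(3*w) - 448*w*sin(w) - 328*w*sin(2*w) - 288*w*sin(3*w) - 384*w*sin(4*w) + 112*w*cos(w) - 72*w*cos(2*w) + 240*w*cos(3*w) + 144*w + 8*sin(w) - 192*sin(2*w) - 392*sin(3*w) + 224*cos(w) + 384*cos(2*w)^2 + 352*cos(2*w) + 48*cos(3*w) - 192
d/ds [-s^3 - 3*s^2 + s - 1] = -3*s^2 - 6*s + 1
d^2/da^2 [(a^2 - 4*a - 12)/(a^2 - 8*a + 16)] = 8*(a - 13)/(a^4 - 16*a^3 + 96*a^2 - 256*a + 256)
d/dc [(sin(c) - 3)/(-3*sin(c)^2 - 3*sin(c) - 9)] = (sin(c)^2 - 6*sin(c) - 6)*cos(c)/(3*(sin(c)^2 + sin(c) + 3)^2)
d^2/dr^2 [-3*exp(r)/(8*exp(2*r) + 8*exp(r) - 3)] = (-192*exp(4*r) + 192*exp(3*r) - 432*exp(2*r) - 72*exp(r) - 27)*exp(r)/(512*exp(6*r) + 1536*exp(5*r) + 960*exp(4*r) - 640*exp(3*r) - 360*exp(2*r) + 216*exp(r) - 27)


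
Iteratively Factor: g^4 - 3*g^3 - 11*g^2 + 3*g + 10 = (g - 5)*(g^3 + 2*g^2 - g - 2) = (g - 5)*(g + 2)*(g^2 - 1) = (g - 5)*(g - 1)*(g + 2)*(g + 1)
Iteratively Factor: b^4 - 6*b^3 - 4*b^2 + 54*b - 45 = (b - 3)*(b^3 - 3*b^2 - 13*b + 15) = (b - 5)*(b - 3)*(b^2 + 2*b - 3) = (b - 5)*(b - 3)*(b - 1)*(b + 3)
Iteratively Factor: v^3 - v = (v + 1)*(v^2 - v) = v*(v + 1)*(v - 1)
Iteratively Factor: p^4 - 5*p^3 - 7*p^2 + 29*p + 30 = (p + 1)*(p^3 - 6*p^2 - p + 30) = (p - 5)*(p + 1)*(p^2 - p - 6) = (p - 5)*(p + 1)*(p + 2)*(p - 3)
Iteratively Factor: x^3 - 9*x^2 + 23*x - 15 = (x - 5)*(x^2 - 4*x + 3) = (x - 5)*(x - 3)*(x - 1)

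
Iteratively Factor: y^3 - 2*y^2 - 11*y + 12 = (y + 3)*(y^2 - 5*y + 4) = (y - 4)*(y + 3)*(y - 1)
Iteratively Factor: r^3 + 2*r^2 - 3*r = (r + 3)*(r^2 - r) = (r - 1)*(r + 3)*(r)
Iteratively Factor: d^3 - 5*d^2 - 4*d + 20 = (d - 5)*(d^2 - 4) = (d - 5)*(d + 2)*(d - 2)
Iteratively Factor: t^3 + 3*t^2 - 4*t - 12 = (t + 3)*(t^2 - 4) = (t - 2)*(t + 3)*(t + 2)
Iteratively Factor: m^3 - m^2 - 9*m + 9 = (m - 3)*(m^2 + 2*m - 3) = (m - 3)*(m + 3)*(m - 1)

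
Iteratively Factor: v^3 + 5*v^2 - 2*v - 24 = (v + 3)*(v^2 + 2*v - 8) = (v - 2)*(v + 3)*(v + 4)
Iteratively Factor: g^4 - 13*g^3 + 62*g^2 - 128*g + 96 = (g - 4)*(g^3 - 9*g^2 + 26*g - 24) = (g - 4)*(g - 2)*(g^2 - 7*g + 12) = (g - 4)^2*(g - 2)*(g - 3)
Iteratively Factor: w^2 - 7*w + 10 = (w - 2)*(w - 5)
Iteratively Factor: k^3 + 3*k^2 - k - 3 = (k + 3)*(k^2 - 1) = (k + 1)*(k + 3)*(k - 1)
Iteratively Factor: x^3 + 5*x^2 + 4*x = (x)*(x^2 + 5*x + 4) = x*(x + 1)*(x + 4)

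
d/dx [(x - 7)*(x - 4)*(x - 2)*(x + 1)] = 4*x^3 - 36*x^2 + 74*x - 6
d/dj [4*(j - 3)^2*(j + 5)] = 4*(j - 3)*(3*j + 7)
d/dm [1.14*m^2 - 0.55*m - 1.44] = 2.28*m - 0.55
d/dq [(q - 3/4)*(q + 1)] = 2*q + 1/4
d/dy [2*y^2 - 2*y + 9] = 4*y - 2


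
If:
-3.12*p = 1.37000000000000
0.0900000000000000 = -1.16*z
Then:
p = -0.44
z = -0.08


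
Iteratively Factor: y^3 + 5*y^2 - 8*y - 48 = (y - 3)*(y^2 + 8*y + 16) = (y - 3)*(y + 4)*(y + 4)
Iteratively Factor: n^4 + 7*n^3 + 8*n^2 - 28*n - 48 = (n + 2)*(n^3 + 5*n^2 - 2*n - 24) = (n + 2)*(n + 3)*(n^2 + 2*n - 8) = (n + 2)*(n + 3)*(n + 4)*(n - 2)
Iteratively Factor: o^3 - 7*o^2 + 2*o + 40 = (o - 4)*(o^2 - 3*o - 10) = (o - 4)*(o + 2)*(o - 5)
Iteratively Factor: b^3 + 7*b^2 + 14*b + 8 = (b + 2)*(b^2 + 5*b + 4) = (b + 1)*(b + 2)*(b + 4)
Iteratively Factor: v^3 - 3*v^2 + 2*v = (v - 1)*(v^2 - 2*v) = v*(v - 1)*(v - 2)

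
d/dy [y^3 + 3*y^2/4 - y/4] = 3*y^2 + 3*y/2 - 1/4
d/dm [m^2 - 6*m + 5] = 2*m - 6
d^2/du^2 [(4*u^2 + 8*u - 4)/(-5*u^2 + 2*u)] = 8*(-60*u^3 + 75*u^2 - 30*u + 4)/(u^3*(125*u^3 - 150*u^2 + 60*u - 8))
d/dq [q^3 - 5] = 3*q^2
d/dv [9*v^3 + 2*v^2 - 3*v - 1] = 27*v^2 + 4*v - 3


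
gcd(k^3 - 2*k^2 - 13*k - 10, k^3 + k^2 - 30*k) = k - 5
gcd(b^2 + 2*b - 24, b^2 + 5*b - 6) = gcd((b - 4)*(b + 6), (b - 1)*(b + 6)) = b + 6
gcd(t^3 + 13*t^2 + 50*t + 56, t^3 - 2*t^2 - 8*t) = t + 2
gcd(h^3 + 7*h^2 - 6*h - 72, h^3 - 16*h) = h + 4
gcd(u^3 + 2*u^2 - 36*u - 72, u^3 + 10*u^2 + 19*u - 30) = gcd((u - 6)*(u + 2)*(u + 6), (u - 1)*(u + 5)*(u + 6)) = u + 6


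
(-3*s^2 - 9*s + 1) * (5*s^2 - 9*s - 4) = -15*s^4 - 18*s^3 + 98*s^2 + 27*s - 4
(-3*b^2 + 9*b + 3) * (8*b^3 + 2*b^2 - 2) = -24*b^5 + 66*b^4 + 42*b^3 + 12*b^2 - 18*b - 6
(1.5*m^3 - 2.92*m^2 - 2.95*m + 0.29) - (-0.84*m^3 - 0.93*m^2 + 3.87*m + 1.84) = 2.34*m^3 - 1.99*m^2 - 6.82*m - 1.55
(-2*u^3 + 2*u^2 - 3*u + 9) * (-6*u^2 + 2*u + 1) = 12*u^5 - 16*u^4 + 20*u^3 - 58*u^2 + 15*u + 9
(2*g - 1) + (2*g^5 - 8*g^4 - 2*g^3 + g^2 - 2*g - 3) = 2*g^5 - 8*g^4 - 2*g^3 + g^2 - 4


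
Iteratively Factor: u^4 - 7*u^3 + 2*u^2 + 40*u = (u - 4)*(u^3 - 3*u^2 - 10*u) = u*(u - 4)*(u^2 - 3*u - 10) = u*(u - 4)*(u + 2)*(u - 5)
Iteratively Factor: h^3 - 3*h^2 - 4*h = (h - 4)*(h^2 + h) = h*(h - 4)*(h + 1)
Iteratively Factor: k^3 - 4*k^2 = (k)*(k^2 - 4*k) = k*(k - 4)*(k)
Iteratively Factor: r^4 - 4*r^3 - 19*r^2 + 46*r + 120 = (r + 2)*(r^3 - 6*r^2 - 7*r + 60) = (r + 2)*(r + 3)*(r^2 - 9*r + 20) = (r - 5)*(r + 2)*(r + 3)*(r - 4)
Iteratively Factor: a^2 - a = (a)*(a - 1)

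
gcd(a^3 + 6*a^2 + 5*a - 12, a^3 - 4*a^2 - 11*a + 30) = a + 3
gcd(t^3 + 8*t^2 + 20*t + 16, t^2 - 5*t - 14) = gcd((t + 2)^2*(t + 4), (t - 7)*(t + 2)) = t + 2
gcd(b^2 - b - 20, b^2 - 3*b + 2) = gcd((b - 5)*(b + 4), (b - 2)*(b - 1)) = 1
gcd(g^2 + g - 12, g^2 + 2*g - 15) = g - 3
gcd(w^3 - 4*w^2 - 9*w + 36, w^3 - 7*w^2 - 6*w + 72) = w^2 - w - 12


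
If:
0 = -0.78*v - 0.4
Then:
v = -0.51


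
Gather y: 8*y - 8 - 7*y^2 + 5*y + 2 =-7*y^2 + 13*y - 6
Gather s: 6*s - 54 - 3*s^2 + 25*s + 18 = -3*s^2 + 31*s - 36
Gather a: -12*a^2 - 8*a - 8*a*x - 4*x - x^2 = -12*a^2 + a*(-8*x - 8) - x^2 - 4*x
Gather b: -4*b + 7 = 7 - 4*b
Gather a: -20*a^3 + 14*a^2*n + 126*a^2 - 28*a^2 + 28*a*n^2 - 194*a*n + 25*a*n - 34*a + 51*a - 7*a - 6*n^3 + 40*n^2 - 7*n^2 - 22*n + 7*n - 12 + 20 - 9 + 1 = -20*a^3 + a^2*(14*n + 98) + a*(28*n^2 - 169*n + 10) - 6*n^3 + 33*n^2 - 15*n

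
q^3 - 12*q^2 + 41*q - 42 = (q - 7)*(q - 3)*(q - 2)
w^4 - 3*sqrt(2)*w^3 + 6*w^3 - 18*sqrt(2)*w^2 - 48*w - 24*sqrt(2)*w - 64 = (w + 2)*(w + 4)*(w - 4*sqrt(2))*(w + sqrt(2))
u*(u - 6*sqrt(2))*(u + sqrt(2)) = u^3 - 5*sqrt(2)*u^2 - 12*u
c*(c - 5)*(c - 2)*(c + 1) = c^4 - 6*c^3 + 3*c^2 + 10*c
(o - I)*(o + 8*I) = o^2 + 7*I*o + 8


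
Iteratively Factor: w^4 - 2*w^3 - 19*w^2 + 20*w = (w + 4)*(w^3 - 6*w^2 + 5*w) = (w - 1)*(w + 4)*(w^2 - 5*w) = (w - 5)*(w - 1)*(w + 4)*(w)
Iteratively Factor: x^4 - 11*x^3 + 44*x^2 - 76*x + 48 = (x - 4)*(x^3 - 7*x^2 + 16*x - 12) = (x - 4)*(x - 2)*(x^2 - 5*x + 6) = (x - 4)*(x - 3)*(x - 2)*(x - 2)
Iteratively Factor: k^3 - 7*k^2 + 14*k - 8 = (k - 4)*(k^2 - 3*k + 2) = (k - 4)*(k - 1)*(k - 2)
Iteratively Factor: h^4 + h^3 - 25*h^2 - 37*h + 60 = (h - 1)*(h^3 + 2*h^2 - 23*h - 60) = (h - 5)*(h - 1)*(h^2 + 7*h + 12) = (h - 5)*(h - 1)*(h + 4)*(h + 3)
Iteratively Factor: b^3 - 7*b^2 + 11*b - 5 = (b - 5)*(b^2 - 2*b + 1) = (b - 5)*(b - 1)*(b - 1)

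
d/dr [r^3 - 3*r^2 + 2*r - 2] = 3*r^2 - 6*r + 2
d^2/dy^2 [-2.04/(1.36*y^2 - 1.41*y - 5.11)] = (-7.546368*y^2 + 7.823808*y + 2.04*(2.72*y - 1.41)*(5.44*y - 2.82) + 28.354368)/(-1.36*y^2 + 1.41*y + 5.11)^3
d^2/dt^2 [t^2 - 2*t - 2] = 2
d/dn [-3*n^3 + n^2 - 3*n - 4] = -9*n^2 + 2*n - 3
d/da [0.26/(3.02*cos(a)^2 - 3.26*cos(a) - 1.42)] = (1.5704*cos(a) - 0.8476)*sin(a)/(-3.02*cos(a)^2 + 3.26*cos(a) + 1.42)^2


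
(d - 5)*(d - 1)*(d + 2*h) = d^3 + 2*d^2*h - 6*d^2 - 12*d*h + 5*d + 10*h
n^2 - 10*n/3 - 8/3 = (n - 4)*(n + 2/3)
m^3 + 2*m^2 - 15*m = m*(m - 3)*(m + 5)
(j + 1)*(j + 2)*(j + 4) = j^3 + 7*j^2 + 14*j + 8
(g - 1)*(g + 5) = g^2 + 4*g - 5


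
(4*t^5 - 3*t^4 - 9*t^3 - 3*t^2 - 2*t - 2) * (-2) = -8*t^5 + 6*t^4 + 18*t^3 + 6*t^2 + 4*t + 4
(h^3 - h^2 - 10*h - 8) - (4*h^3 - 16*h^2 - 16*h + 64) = -3*h^3 + 15*h^2 + 6*h - 72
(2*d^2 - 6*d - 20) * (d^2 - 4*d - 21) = 2*d^4 - 14*d^3 - 38*d^2 + 206*d + 420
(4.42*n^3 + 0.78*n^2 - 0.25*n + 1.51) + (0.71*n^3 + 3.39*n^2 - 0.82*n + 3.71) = 5.13*n^3 + 4.17*n^2 - 1.07*n + 5.22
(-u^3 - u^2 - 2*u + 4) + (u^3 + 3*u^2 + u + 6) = 2*u^2 - u + 10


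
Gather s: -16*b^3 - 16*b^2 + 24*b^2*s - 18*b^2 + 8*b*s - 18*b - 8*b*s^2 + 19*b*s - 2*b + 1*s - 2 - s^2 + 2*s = -16*b^3 - 34*b^2 - 20*b + s^2*(-8*b - 1) + s*(24*b^2 + 27*b + 3) - 2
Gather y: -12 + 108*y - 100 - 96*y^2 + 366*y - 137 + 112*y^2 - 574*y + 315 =16*y^2 - 100*y + 66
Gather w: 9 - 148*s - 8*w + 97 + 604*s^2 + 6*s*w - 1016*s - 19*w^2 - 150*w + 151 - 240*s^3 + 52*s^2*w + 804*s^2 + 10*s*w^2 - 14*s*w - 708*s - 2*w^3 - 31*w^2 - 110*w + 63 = -240*s^3 + 1408*s^2 - 1872*s - 2*w^3 + w^2*(10*s - 50) + w*(52*s^2 - 8*s - 268) + 320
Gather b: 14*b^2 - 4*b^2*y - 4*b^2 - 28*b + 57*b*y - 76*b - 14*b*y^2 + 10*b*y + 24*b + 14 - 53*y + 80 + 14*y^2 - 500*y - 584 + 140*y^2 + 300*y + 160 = b^2*(10 - 4*y) + b*(-14*y^2 + 67*y - 80) + 154*y^2 - 253*y - 330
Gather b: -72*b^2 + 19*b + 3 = -72*b^2 + 19*b + 3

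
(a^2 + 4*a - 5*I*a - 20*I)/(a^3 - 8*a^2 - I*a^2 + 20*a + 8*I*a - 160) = (a + 4)/(a^2 + 4*a*(-2 + I) - 32*I)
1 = 1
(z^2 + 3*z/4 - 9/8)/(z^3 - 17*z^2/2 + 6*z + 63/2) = (z - 3/4)/(z^2 - 10*z + 21)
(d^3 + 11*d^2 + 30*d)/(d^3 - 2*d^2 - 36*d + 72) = d*(d + 5)/(d^2 - 8*d + 12)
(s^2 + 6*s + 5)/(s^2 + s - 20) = (s + 1)/(s - 4)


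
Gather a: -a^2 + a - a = -a^2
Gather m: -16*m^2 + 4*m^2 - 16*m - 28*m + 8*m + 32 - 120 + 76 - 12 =-12*m^2 - 36*m - 24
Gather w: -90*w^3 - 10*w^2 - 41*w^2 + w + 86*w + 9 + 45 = -90*w^3 - 51*w^2 + 87*w + 54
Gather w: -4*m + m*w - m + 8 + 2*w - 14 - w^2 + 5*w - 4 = -5*m - w^2 + w*(m + 7) - 10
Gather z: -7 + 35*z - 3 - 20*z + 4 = 15*z - 6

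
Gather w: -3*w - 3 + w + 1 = -2*w - 2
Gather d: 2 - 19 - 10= -27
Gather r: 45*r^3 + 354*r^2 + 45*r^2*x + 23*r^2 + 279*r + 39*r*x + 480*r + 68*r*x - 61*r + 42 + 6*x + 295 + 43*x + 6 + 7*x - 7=45*r^3 + r^2*(45*x + 377) + r*(107*x + 698) + 56*x + 336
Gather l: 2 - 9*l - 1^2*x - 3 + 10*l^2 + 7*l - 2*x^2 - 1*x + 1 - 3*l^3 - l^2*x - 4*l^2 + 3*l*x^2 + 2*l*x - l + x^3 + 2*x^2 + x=-3*l^3 + l^2*(6 - x) + l*(3*x^2 + 2*x - 3) + x^3 - x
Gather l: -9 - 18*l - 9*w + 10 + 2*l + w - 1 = -16*l - 8*w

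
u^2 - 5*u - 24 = (u - 8)*(u + 3)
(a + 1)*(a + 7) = a^2 + 8*a + 7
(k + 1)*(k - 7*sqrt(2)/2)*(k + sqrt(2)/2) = k^3 - 3*sqrt(2)*k^2 + k^2 - 3*sqrt(2)*k - 7*k/2 - 7/2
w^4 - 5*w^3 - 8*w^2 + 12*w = w*(w - 6)*(w - 1)*(w + 2)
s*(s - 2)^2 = s^3 - 4*s^2 + 4*s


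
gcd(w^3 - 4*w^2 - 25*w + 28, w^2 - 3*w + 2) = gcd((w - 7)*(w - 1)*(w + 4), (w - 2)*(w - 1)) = w - 1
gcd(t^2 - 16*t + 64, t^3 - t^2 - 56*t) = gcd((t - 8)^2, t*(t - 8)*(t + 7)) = t - 8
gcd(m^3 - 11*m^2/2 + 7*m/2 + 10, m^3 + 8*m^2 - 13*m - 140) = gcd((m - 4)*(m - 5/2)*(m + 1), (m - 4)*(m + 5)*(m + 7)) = m - 4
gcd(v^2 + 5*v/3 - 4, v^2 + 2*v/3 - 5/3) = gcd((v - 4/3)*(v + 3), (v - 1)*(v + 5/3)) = 1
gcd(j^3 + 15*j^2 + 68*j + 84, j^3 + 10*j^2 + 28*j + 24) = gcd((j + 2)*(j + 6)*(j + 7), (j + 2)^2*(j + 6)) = j^2 + 8*j + 12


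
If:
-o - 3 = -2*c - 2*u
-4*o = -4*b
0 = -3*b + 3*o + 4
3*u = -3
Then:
No Solution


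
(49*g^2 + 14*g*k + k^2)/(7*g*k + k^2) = (7*g + k)/k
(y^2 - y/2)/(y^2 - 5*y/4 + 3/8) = 4*y/(4*y - 3)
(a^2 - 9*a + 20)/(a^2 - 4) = (a^2 - 9*a + 20)/(a^2 - 4)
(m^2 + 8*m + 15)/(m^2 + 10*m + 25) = (m + 3)/(m + 5)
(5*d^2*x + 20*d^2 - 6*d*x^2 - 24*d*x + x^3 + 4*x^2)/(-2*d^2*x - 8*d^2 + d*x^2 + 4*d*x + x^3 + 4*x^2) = (-5*d + x)/(2*d + x)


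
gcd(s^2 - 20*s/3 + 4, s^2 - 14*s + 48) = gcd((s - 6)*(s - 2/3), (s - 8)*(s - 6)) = s - 6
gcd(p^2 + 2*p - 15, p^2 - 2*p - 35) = p + 5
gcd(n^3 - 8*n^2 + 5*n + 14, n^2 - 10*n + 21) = n - 7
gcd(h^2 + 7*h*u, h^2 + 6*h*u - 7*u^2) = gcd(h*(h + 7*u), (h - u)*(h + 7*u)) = h + 7*u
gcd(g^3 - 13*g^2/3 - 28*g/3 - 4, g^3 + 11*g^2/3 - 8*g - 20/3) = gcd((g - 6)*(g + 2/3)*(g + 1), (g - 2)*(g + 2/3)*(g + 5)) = g + 2/3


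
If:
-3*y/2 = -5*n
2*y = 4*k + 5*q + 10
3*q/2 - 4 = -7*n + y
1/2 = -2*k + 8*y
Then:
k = -1103/124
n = -201/310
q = 659/155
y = -67/31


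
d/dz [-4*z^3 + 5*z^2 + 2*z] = -12*z^2 + 10*z + 2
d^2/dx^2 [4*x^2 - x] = 8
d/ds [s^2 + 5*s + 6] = 2*s + 5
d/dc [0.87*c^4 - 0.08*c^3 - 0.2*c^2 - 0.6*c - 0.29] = 3.48*c^3 - 0.24*c^2 - 0.4*c - 0.6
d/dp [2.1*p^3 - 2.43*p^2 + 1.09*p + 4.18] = 6.3*p^2 - 4.86*p + 1.09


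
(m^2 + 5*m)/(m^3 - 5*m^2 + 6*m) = (m + 5)/(m^2 - 5*m + 6)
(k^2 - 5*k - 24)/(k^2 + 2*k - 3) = (k - 8)/(k - 1)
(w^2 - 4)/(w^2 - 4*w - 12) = (w - 2)/(w - 6)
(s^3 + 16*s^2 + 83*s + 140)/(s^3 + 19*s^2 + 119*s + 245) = (s + 4)/(s + 7)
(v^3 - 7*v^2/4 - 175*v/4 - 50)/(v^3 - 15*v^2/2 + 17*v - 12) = (4*v^3 - 7*v^2 - 175*v - 200)/(2*(2*v^3 - 15*v^2 + 34*v - 24))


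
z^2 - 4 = (z - 2)*(z + 2)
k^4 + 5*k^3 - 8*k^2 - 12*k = k*(k - 2)*(k + 1)*(k + 6)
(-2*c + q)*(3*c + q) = -6*c^2 + c*q + q^2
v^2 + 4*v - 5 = (v - 1)*(v + 5)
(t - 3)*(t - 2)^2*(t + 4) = t^4 - 3*t^3 - 12*t^2 + 52*t - 48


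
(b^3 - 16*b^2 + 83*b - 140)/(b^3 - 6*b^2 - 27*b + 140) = (b - 5)/(b + 5)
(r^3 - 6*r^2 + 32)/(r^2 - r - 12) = (r^2 - 2*r - 8)/(r + 3)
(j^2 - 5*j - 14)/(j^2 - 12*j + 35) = (j + 2)/(j - 5)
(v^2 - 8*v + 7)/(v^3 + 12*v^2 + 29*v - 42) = (v - 7)/(v^2 + 13*v + 42)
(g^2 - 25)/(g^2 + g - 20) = (g - 5)/(g - 4)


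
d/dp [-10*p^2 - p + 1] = -20*p - 1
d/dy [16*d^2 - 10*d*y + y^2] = -10*d + 2*y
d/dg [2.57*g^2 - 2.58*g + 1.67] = 5.14*g - 2.58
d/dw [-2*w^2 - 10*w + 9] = -4*w - 10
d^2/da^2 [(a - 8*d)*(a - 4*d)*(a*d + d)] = 2*d*(3*a - 12*d + 1)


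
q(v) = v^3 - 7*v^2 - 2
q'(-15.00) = 885.00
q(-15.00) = -4952.00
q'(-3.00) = 69.00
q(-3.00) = -92.00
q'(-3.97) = 102.86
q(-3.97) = -174.90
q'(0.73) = -8.62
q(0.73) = -5.34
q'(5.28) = 9.72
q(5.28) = -49.95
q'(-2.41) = 51.16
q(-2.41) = -56.65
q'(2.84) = -15.56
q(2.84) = -35.55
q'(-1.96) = 38.96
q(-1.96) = -36.42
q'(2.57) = -16.17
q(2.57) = -31.26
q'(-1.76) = 33.93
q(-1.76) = -29.13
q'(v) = 3*v^2 - 14*v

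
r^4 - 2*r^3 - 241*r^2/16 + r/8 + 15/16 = (r - 5)*(r - 1/4)*(r + 1/4)*(r + 3)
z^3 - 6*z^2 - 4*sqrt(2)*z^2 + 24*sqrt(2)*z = z*(z - 6)*(z - 4*sqrt(2))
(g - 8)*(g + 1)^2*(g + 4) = g^4 - 2*g^3 - 39*g^2 - 68*g - 32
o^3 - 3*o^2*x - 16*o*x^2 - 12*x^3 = (o - 6*x)*(o + x)*(o + 2*x)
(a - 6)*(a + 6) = a^2 - 36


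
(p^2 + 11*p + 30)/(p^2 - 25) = (p + 6)/(p - 5)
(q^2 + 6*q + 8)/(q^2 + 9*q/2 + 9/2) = 2*(q^2 + 6*q + 8)/(2*q^2 + 9*q + 9)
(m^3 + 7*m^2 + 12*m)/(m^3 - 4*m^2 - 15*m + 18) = m*(m + 4)/(m^2 - 7*m + 6)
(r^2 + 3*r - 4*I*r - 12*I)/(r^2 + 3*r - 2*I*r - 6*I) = (r - 4*I)/(r - 2*I)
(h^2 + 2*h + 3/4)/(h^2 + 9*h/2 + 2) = (h + 3/2)/(h + 4)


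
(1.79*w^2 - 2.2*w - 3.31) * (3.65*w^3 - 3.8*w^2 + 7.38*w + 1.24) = 6.5335*w^5 - 14.832*w^4 + 9.4887*w^3 - 1.4384*w^2 - 27.1558*w - 4.1044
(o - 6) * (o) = o^2 - 6*o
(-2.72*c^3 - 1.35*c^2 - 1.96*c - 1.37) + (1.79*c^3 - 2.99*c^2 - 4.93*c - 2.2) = -0.93*c^3 - 4.34*c^2 - 6.89*c - 3.57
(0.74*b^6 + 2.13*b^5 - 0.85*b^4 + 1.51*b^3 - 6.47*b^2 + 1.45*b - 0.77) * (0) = 0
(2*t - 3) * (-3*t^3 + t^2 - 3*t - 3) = -6*t^4 + 11*t^3 - 9*t^2 + 3*t + 9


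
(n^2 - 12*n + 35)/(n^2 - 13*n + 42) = (n - 5)/(n - 6)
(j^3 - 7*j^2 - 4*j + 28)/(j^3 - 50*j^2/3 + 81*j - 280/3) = 3*(j^2 - 4)/(3*j^2 - 29*j + 40)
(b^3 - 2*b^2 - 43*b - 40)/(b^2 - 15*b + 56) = (b^2 + 6*b + 5)/(b - 7)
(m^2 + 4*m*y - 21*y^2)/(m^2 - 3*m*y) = (m + 7*y)/m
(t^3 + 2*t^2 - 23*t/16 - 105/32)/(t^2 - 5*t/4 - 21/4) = (t^2 + t/4 - 15/8)/(t - 3)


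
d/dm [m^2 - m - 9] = 2*m - 1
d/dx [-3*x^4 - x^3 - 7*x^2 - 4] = x*(-12*x^2 - 3*x - 14)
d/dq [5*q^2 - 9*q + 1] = 10*q - 9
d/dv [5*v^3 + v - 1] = 15*v^2 + 1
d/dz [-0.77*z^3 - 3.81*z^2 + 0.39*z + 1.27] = -2.31*z^2 - 7.62*z + 0.39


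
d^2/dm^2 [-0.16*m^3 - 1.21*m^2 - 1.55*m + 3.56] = -0.96*m - 2.42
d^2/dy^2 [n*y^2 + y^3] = 2*n + 6*y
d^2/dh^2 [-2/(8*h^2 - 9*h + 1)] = 4*(64*h^2 - 72*h - (16*h - 9)^2 + 8)/(8*h^2 - 9*h + 1)^3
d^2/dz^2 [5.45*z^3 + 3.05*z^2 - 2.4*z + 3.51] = 32.7*z + 6.1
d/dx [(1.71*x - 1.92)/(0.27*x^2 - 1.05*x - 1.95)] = (-0.4617*x^2 + 1.0368*x - 5.3505)/(0.0729*x^4 - 0.567*x^3 + 0.0495000000000001*x^2 + 4.095*x + 3.8025)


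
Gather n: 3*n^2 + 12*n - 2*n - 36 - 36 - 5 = 3*n^2 + 10*n - 77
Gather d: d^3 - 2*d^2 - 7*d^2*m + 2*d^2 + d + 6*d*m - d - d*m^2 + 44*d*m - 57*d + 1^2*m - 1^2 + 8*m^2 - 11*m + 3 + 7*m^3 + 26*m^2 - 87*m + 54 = d^3 - 7*d^2*m + d*(-m^2 + 50*m - 57) + 7*m^3 + 34*m^2 - 97*m + 56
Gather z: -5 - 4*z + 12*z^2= 12*z^2 - 4*z - 5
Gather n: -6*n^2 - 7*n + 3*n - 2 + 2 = -6*n^2 - 4*n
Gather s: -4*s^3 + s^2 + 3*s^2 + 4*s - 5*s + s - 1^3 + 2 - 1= -4*s^3 + 4*s^2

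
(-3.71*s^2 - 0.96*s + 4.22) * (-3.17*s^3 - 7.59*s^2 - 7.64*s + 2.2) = 11.7607*s^5 + 31.2021*s^4 + 22.2534*s^3 - 32.8574*s^2 - 34.3528*s + 9.284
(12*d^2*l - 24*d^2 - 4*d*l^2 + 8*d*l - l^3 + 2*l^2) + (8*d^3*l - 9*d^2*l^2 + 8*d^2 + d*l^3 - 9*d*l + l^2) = 8*d^3*l - 9*d^2*l^2 + 12*d^2*l - 16*d^2 + d*l^3 - 4*d*l^2 - d*l - l^3 + 3*l^2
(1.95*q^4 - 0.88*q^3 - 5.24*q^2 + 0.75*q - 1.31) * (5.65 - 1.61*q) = -3.1395*q^5 + 12.4343*q^4 + 3.4644*q^3 - 30.8135*q^2 + 6.3466*q - 7.4015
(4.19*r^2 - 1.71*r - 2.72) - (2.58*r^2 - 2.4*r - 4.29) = 1.61*r^2 + 0.69*r + 1.57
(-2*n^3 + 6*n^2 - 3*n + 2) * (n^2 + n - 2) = -2*n^5 + 4*n^4 + 7*n^3 - 13*n^2 + 8*n - 4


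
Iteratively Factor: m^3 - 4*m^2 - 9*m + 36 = (m - 3)*(m^2 - m - 12) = (m - 3)*(m + 3)*(m - 4)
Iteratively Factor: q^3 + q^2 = (q)*(q^2 + q) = q^2*(q + 1)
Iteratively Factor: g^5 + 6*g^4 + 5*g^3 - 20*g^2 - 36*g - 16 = (g + 1)*(g^4 + 5*g^3 - 20*g - 16) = (g + 1)*(g + 4)*(g^3 + g^2 - 4*g - 4) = (g + 1)*(g + 2)*(g + 4)*(g^2 - g - 2) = (g + 1)^2*(g + 2)*(g + 4)*(g - 2)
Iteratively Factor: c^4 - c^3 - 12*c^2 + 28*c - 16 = (c - 2)*(c^3 + c^2 - 10*c + 8) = (c - 2)*(c - 1)*(c^2 + 2*c - 8) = (c - 2)^2*(c - 1)*(c + 4)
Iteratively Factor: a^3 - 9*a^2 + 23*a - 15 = (a - 3)*(a^2 - 6*a + 5) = (a - 3)*(a - 1)*(a - 5)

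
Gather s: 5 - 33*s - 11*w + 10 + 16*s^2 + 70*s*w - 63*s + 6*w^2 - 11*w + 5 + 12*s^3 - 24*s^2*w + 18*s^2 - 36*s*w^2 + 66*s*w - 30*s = 12*s^3 + s^2*(34 - 24*w) + s*(-36*w^2 + 136*w - 126) + 6*w^2 - 22*w + 20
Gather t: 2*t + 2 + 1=2*t + 3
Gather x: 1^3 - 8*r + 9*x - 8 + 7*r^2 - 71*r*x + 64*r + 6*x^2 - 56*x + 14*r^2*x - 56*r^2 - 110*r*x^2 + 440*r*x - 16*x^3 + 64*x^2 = -49*r^2 + 56*r - 16*x^3 + x^2*(70 - 110*r) + x*(14*r^2 + 369*r - 47) - 7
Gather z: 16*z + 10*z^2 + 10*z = 10*z^2 + 26*z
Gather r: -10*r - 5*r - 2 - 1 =-15*r - 3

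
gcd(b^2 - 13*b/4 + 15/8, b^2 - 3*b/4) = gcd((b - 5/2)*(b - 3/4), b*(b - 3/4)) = b - 3/4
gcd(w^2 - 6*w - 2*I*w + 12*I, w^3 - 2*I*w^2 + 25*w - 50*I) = w - 2*I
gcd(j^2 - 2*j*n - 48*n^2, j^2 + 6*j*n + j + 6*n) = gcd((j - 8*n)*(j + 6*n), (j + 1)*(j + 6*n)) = j + 6*n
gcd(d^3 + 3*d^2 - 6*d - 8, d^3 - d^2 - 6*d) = 1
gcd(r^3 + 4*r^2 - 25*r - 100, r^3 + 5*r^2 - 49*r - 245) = r + 5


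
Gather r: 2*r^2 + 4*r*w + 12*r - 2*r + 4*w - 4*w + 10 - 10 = 2*r^2 + r*(4*w + 10)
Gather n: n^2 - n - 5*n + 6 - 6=n^2 - 6*n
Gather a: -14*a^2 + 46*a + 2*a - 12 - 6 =-14*a^2 + 48*a - 18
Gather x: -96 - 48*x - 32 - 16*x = -64*x - 128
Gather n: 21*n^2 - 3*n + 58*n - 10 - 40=21*n^2 + 55*n - 50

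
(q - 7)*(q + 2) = q^2 - 5*q - 14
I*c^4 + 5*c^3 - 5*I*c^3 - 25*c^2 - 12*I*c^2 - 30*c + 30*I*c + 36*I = (c - 6)*(c - 3*I)*(c - 2*I)*(I*c + I)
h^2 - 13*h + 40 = (h - 8)*(h - 5)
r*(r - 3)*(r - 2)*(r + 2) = r^4 - 3*r^3 - 4*r^2 + 12*r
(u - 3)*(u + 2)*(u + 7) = u^3 + 6*u^2 - 13*u - 42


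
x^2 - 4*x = x*(x - 4)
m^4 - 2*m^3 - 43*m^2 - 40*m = m*(m - 8)*(m + 1)*(m + 5)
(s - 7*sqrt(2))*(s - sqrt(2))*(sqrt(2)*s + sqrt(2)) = sqrt(2)*s^3 - 16*s^2 + sqrt(2)*s^2 - 16*s + 14*sqrt(2)*s + 14*sqrt(2)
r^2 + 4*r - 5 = (r - 1)*(r + 5)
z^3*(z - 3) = z^4 - 3*z^3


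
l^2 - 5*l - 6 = (l - 6)*(l + 1)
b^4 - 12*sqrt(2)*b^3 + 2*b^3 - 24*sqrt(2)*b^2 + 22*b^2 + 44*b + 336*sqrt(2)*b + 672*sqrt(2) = (b + 2)*(b - 8*sqrt(2))*(b - 7*sqrt(2))*(b + 3*sqrt(2))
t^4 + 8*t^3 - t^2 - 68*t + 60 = (t - 2)*(t - 1)*(t + 5)*(t + 6)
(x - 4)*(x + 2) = x^2 - 2*x - 8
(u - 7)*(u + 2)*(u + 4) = u^3 - u^2 - 34*u - 56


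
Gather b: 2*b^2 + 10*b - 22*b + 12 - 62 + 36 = 2*b^2 - 12*b - 14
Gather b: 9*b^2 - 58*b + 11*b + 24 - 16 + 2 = 9*b^2 - 47*b + 10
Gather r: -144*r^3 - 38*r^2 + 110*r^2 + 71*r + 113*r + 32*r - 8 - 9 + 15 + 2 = -144*r^3 + 72*r^2 + 216*r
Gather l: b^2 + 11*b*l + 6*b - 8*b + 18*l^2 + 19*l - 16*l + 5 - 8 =b^2 - 2*b + 18*l^2 + l*(11*b + 3) - 3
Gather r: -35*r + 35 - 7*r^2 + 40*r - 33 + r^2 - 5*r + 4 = 6 - 6*r^2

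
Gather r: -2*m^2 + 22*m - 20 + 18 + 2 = -2*m^2 + 22*m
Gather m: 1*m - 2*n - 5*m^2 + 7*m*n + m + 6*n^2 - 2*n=-5*m^2 + m*(7*n + 2) + 6*n^2 - 4*n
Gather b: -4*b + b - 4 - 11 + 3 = -3*b - 12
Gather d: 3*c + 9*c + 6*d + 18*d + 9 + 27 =12*c + 24*d + 36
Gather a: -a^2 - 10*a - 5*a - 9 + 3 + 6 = -a^2 - 15*a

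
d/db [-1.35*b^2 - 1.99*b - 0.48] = -2.7*b - 1.99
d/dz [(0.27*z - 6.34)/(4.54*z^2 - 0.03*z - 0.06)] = (-1.2258*z^2 + 57.5672*z - 0.2064)/(20.6116*z^4 - 0.2724*z^3 - 0.5439*z^2 + 0.0036*z + 0.0036)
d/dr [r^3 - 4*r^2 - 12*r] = 3*r^2 - 8*r - 12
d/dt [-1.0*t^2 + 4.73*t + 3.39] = 4.73 - 2.0*t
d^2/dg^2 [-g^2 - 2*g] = -2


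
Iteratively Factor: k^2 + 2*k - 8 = (k + 4)*(k - 2)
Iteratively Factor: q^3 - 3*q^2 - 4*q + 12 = (q - 2)*(q^2 - q - 6) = (q - 3)*(q - 2)*(q + 2)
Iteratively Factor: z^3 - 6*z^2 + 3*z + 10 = (z - 5)*(z^2 - z - 2) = (z - 5)*(z + 1)*(z - 2)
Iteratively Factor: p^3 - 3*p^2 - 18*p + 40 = (p + 4)*(p^2 - 7*p + 10) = (p - 2)*(p + 4)*(p - 5)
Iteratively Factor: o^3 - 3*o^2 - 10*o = (o)*(o^2 - 3*o - 10) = o*(o + 2)*(o - 5)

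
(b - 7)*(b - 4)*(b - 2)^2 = b^4 - 15*b^3 + 76*b^2 - 156*b + 112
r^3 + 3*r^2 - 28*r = r*(r - 4)*(r + 7)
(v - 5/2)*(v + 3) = v^2 + v/2 - 15/2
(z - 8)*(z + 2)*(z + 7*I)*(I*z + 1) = I*z^4 - 6*z^3 - 6*I*z^3 + 36*z^2 - 9*I*z^2 + 96*z - 42*I*z - 112*I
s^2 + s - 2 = (s - 1)*(s + 2)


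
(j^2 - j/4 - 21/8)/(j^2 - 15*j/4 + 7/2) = (j + 3/2)/(j - 2)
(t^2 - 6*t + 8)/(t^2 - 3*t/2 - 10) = 2*(t - 2)/(2*t + 5)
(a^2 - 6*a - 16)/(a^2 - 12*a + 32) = (a + 2)/(a - 4)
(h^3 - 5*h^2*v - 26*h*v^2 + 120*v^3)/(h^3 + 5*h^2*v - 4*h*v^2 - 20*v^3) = (-h^2 + 10*h*v - 24*v^2)/(-h^2 + 4*v^2)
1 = 1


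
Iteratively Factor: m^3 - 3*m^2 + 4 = (m + 1)*(m^2 - 4*m + 4) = (m - 2)*(m + 1)*(m - 2)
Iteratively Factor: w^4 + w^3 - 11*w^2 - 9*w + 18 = (w + 2)*(w^3 - w^2 - 9*w + 9) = (w - 1)*(w + 2)*(w^2 - 9) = (w - 1)*(w + 2)*(w + 3)*(w - 3)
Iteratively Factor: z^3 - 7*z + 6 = (z + 3)*(z^2 - 3*z + 2) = (z - 1)*(z + 3)*(z - 2)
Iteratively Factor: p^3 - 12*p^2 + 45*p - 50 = (p - 2)*(p^2 - 10*p + 25) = (p - 5)*(p - 2)*(p - 5)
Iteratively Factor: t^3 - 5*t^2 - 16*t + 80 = (t - 4)*(t^2 - t - 20) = (t - 5)*(t - 4)*(t + 4)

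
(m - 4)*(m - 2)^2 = m^3 - 8*m^2 + 20*m - 16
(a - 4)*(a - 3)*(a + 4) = a^3 - 3*a^2 - 16*a + 48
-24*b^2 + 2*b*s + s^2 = (-4*b + s)*(6*b + s)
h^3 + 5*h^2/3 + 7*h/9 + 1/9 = (h + 1/3)^2*(h + 1)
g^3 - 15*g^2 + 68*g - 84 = (g - 7)*(g - 6)*(g - 2)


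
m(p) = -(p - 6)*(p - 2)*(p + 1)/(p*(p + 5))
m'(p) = (p - 6)*(p - 2)*(p + 1)/(p*(p + 5)^2) - (p - 6)*(p - 2)/(p*(p + 5)) - (p - 6)*(p + 1)/(p*(p + 5)) - (p - 2)*(p + 1)/(p*(p + 5)) + (p - 6)*(p - 2)*(p + 1)/(p^2*(p + 5))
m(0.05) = -48.25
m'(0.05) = 961.42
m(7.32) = -0.65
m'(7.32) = -0.55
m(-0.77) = 1.32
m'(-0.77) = 6.49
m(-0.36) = 5.75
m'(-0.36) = 20.38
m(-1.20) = -1.01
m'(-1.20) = 4.93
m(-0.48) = 3.85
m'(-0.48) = 12.43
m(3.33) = 0.55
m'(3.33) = 0.10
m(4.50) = 0.48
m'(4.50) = -0.20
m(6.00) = 0.00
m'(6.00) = -0.42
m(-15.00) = 33.32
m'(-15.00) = -0.37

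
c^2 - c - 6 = (c - 3)*(c + 2)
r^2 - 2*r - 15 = (r - 5)*(r + 3)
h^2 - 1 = (h - 1)*(h + 1)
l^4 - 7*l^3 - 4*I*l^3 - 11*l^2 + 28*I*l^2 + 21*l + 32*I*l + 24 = (l - 8)*(l + 1)*(l - 3*I)*(l - I)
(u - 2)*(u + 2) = u^2 - 4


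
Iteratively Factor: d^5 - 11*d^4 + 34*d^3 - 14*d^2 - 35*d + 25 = (d - 1)*(d^4 - 10*d^3 + 24*d^2 + 10*d - 25) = (d - 5)*(d - 1)*(d^3 - 5*d^2 - d + 5) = (d - 5)*(d - 1)*(d + 1)*(d^2 - 6*d + 5) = (d - 5)^2*(d - 1)*(d + 1)*(d - 1)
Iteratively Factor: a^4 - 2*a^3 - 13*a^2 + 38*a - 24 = (a - 2)*(a^3 - 13*a + 12) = (a - 2)*(a + 4)*(a^2 - 4*a + 3) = (a - 3)*(a - 2)*(a + 4)*(a - 1)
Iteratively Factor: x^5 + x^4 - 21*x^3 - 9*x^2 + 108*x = (x)*(x^4 + x^3 - 21*x^2 - 9*x + 108) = x*(x + 4)*(x^3 - 3*x^2 - 9*x + 27) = x*(x + 3)*(x + 4)*(x^2 - 6*x + 9) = x*(x - 3)*(x + 3)*(x + 4)*(x - 3)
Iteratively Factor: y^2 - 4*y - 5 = (y - 5)*(y + 1)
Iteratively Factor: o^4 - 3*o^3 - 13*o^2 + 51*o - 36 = (o - 1)*(o^3 - 2*o^2 - 15*o + 36) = (o - 3)*(o - 1)*(o^2 + o - 12) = (o - 3)^2*(o - 1)*(o + 4)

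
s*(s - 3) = s^2 - 3*s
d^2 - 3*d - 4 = (d - 4)*(d + 1)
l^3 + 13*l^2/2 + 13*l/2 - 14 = (l - 1)*(l + 7/2)*(l + 4)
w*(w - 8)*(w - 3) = w^3 - 11*w^2 + 24*w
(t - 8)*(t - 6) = t^2 - 14*t + 48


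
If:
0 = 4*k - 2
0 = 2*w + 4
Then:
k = 1/2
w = -2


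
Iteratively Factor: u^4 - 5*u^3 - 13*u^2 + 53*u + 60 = (u + 3)*(u^3 - 8*u^2 + 11*u + 20) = (u + 1)*(u + 3)*(u^2 - 9*u + 20) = (u - 5)*(u + 1)*(u + 3)*(u - 4)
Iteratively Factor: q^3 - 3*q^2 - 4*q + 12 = (q + 2)*(q^2 - 5*q + 6) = (q - 3)*(q + 2)*(q - 2)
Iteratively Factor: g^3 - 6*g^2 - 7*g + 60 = (g - 4)*(g^2 - 2*g - 15) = (g - 4)*(g + 3)*(g - 5)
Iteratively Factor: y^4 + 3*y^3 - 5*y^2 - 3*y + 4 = (y - 1)*(y^3 + 4*y^2 - y - 4) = (y - 1)*(y + 4)*(y^2 - 1) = (y - 1)^2*(y + 4)*(y + 1)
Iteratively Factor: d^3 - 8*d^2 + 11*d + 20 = (d - 4)*(d^2 - 4*d - 5) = (d - 4)*(d + 1)*(d - 5)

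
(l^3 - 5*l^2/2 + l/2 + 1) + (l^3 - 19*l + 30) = 2*l^3 - 5*l^2/2 - 37*l/2 + 31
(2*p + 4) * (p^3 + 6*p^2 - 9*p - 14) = 2*p^4 + 16*p^3 + 6*p^2 - 64*p - 56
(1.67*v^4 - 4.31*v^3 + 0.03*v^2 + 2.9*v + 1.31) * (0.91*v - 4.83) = 1.5197*v^5 - 11.9882*v^4 + 20.8446*v^3 + 2.4941*v^2 - 12.8149*v - 6.3273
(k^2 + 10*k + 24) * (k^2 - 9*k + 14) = k^4 + k^3 - 52*k^2 - 76*k + 336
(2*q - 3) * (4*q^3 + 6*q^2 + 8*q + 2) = 8*q^4 - 2*q^2 - 20*q - 6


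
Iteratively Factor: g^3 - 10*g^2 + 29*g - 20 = (g - 1)*(g^2 - 9*g + 20) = (g - 4)*(g - 1)*(g - 5)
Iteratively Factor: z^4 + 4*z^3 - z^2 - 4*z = (z - 1)*(z^3 + 5*z^2 + 4*z) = (z - 1)*(z + 1)*(z^2 + 4*z) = z*(z - 1)*(z + 1)*(z + 4)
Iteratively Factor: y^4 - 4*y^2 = (y - 2)*(y^3 + 2*y^2) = y*(y - 2)*(y^2 + 2*y) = y^2*(y - 2)*(y + 2)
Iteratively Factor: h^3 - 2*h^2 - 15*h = (h + 3)*(h^2 - 5*h) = (h - 5)*(h + 3)*(h)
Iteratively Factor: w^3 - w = (w)*(w^2 - 1) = w*(w - 1)*(w + 1)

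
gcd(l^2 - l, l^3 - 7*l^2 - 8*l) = l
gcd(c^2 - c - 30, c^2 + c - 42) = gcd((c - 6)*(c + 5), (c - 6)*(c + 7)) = c - 6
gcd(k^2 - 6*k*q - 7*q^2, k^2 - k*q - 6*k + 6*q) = 1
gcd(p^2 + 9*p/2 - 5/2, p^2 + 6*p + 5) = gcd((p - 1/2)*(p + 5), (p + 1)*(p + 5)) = p + 5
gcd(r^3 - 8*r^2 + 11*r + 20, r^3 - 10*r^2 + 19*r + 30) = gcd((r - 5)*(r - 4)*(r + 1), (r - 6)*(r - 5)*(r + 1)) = r^2 - 4*r - 5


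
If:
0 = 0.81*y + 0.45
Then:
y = -0.56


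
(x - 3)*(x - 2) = x^2 - 5*x + 6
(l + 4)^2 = l^2 + 8*l + 16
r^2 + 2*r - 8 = (r - 2)*(r + 4)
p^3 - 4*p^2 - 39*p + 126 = (p - 7)*(p - 3)*(p + 6)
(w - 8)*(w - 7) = w^2 - 15*w + 56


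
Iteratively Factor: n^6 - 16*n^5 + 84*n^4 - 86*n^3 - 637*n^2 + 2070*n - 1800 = (n + 3)*(n^5 - 19*n^4 + 141*n^3 - 509*n^2 + 890*n - 600) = (n - 3)*(n + 3)*(n^4 - 16*n^3 + 93*n^2 - 230*n + 200) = (n - 5)*(n - 3)*(n + 3)*(n^3 - 11*n^2 + 38*n - 40) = (n - 5)*(n - 3)*(n - 2)*(n + 3)*(n^2 - 9*n + 20) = (n - 5)*(n - 4)*(n - 3)*(n - 2)*(n + 3)*(n - 5)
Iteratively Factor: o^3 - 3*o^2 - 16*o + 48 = (o - 4)*(o^2 + o - 12) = (o - 4)*(o + 4)*(o - 3)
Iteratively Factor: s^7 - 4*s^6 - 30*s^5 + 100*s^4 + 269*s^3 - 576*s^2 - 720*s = (s - 4)*(s^6 - 30*s^4 - 20*s^3 + 189*s^2 + 180*s) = (s - 4)*(s + 4)*(s^5 - 4*s^4 - 14*s^3 + 36*s^2 + 45*s) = (s - 5)*(s - 4)*(s + 4)*(s^4 + s^3 - 9*s^2 - 9*s) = (s - 5)*(s - 4)*(s - 3)*(s + 4)*(s^3 + 4*s^2 + 3*s) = (s - 5)*(s - 4)*(s - 3)*(s + 1)*(s + 4)*(s^2 + 3*s) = (s - 5)*(s - 4)*(s - 3)*(s + 1)*(s + 3)*(s + 4)*(s)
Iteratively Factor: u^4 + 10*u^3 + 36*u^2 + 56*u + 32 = (u + 2)*(u^3 + 8*u^2 + 20*u + 16) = (u + 2)^2*(u^2 + 6*u + 8) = (u + 2)^2*(u + 4)*(u + 2)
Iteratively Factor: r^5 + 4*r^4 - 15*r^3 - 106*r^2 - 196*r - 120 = (r + 2)*(r^4 + 2*r^3 - 19*r^2 - 68*r - 60) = (r + 2)^2*(r^3 - 19*r - 30) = (r + 2)^2*(r + 3)*(r^2 - 3*r - 10) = (r - 5)*(r + 2)^2*(r + 3)*(r + 2)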